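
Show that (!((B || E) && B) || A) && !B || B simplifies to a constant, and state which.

(!((B || E) && B) || A) && !B || B
= (!B || A) && !B || B   — absorption
= !B || B   — absorption
= true   — complement

true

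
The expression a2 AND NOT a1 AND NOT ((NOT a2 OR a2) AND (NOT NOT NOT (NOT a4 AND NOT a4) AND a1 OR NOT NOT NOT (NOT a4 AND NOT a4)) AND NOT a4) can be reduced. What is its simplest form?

a2 AND NOT a1 AND NOT ((NOT a2 OR a2) AND (NOT NOT NOT (NOT a4 AND NOT a4) AND a1 OR NOT NOT NOT (NOT a4 AND NOT a4)) AND NOT a4)
= a2 AND NOT a1 AND NOT ((NOT a2 OR a2) AND NOT NOT NOT (NOT a4 AND NOT a4) AND NOT a4)   — absorption
= a2 AND NOT a1 AND NOT ((NOT a2 OR a2) AND NOT NOT NOT NOT a4 AND NOT a4)   — idempotence
= a2 AND NOT a1 AND NOT (NOT NOT NOT NOT a4 AND NOT a4)   — complement / identity
= a2 AND NOT a1 AND (NOT NOT NOT a4 OR a4)   — De Morgan
= a2 AND NOT a1 AND (NOT a4 OR a4)   — double negation
= a2 AND NOT a1   — complement / identity

a2 AND NOT a1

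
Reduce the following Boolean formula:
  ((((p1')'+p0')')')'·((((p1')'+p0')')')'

((((p1')'+p0')')')'·((((p1')'+p0')')')'
= ((((p1')'+p0')')')'   [idempotence]
= ((p1')'+p0')'   [double negation]
= p1'·p0   [De Morgan]

p1'·p0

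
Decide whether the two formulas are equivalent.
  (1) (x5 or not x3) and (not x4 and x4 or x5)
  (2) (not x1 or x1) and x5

E1: (x5 or not x3) and (not x4 and x4 or x5)
    = (x5 or not x3) and x5   — complement / identity
    = x5   — absorption
E2: (not x1 or x1) and x5
    = x5   — complement / identity
Both reduce to x5, so they are equivalent.

Yes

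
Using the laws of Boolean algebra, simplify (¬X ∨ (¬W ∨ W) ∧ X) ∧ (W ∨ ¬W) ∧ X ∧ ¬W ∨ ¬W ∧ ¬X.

¬W

(¬X ∨ (¬W ∨ W) ∧ X) ∧ (W ∨ ¬W) ∧ X ∧ ¬W ∨ ¬W ∧ ¬X
= (¬X ∨ X) ∧ (W ∨ ¬W) ∧ X ∧ ¬W ∨ ¬W ∧ ¬X
= (¬X ∨ X) ∧ X ∧ ¬W ∨ ¬W ∧ ¬X
= X ∧ ¬W ∨ ¬W ∧ ¬X
= ¬W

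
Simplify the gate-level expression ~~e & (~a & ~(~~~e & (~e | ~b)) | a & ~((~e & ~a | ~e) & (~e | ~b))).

~~e & (~a & ~(~~~e & (~e | ~b)) | a & ~((~e & ~a | ~e) & (~e | ~b)))
= ~~e & (~a & ~(~~~e & (~e | ~b)) | a & ~(~e & (~e | ~b)))
= ~~e & (~a & ~(~e & (~e | ~b)) | a & ~(~e & (~e | ~b)))
= ~~e & ~(~e & (~e | ~b))
= ~~e & ~~e
= ~~e
= e

e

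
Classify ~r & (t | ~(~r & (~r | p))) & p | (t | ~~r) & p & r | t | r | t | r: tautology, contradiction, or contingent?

~r & (t | ~(~r & (~r | p))) & p | (t | ~~r) & p & r | t | r | t | r
= ~r & (t | ~~r) & p | (t | ~~r) & p & r | t | r | t | r   [absorption]
= (t | ~~r) & p | t | r | t | r   [distribution]
= (t | r) & p | t | r | t | r   [double negation]
= t | r | t | r   [absorption]
= t | r   [idempotence]
This depends on r, t, so it is not a constant.

contingent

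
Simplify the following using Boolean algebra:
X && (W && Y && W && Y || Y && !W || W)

X && (Y || W)

X && (W && Y && W && Y || Y && !W || W)
= X && (W && Y || Y && !W || W)
= X && (Y || W)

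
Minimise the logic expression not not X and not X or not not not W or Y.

not W or Y

not not X and not X or not not not W or Y
= X and not X or not not not W or Y   — double negation
= X and not X or not W or Y   — double negation
= not W or Y   — complement / identity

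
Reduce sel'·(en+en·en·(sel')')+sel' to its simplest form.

sel'

sel'·(en+en·en·(sel')')+sel'
= sel'·(en+en·(sel')')+sel'   [idempotence]
= sel'·(en+en·sel)+sel'   [double negation]
= sel'·en+sel'   [absorption]
= sel'   [absorption]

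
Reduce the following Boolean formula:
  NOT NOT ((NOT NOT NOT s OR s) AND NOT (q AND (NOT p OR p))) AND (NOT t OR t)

NOT NOT ((NOT NOT NOT s OR s) AND NOT (q AND (NOT p OR p))) AND (NOT t OR t)
= NOT NOT ((NOT NOT NOT s OR s) AND NOT (q AND (NOT p OR p)))   [complement / identity]
= NOT NOT ((NOT s OR s) AND NOT (q AND (NOT p OR p)))   [double negation]
= NOT NOT NOT (q AND (NOT p OR p))   [complement / identity]
= NOT NOT NOT q   [complement / identity]
= NOT q   [double negation]

NOT q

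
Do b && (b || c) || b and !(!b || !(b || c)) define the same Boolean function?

Yes

E1: b && (b || c) || b
    = b || b   [absorption]
    = b   [idempotence]
E2: !(!b || !(b || c))
    = b && (b || c)   [De Morgan]
    = b   [absorption]
Both reduce to b, so they are equivalent.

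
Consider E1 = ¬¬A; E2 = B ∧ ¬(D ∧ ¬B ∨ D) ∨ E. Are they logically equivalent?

No

E1: ¬¬A
    = A   — double negation
E2: B ∧ ¬(D ∧ ¬B ∨ D) ∨ E
    = B ∧ ¬D ∨ E   — absorption
These differ: at A=1, B=0, D=0, E=0, E1 = 1 but E2 = 0.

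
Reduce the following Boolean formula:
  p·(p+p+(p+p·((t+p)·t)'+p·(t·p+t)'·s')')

p

p·(p+p+(p+p·((t+p)·t)'+p·(t·p+t)'·s')')
= p·(p+(p+p·((t+p)·t)'+p·(t·p+t)'·s')')   — idempotence
= p·(p+(p+p·((t+p)·t)'+p·t'·s')')   — absorption
= p·(p+(p+p·t'+p·t'·s')')   — absorption
= p·(p+(p+p·t')')   — absorption
= p·(p+p')   — absorption
= p   — complement / identity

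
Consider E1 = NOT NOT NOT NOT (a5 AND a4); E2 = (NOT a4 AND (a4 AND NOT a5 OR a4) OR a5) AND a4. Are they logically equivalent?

Yes

E1: NOT NOT NOT NOT (a5 AND a4)
    = NOT NOT (a5 AND a4)   (double negation)
    = a5 AND a4   (double negation)
E2: (NOT a4 AND (a4 AND NOT a5 OR a4) OR a5) AND a4
    = (NOT a4 AND a4 OR a5) AND a4   (absorption)
    = a5 AND a4   (complement / identity)
Both reduce to a5 AND a4, so they are equivalent.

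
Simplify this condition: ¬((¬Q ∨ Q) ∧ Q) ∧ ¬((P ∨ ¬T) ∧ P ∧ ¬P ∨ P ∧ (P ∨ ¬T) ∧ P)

¬Q ∧ ¬P

¬((¬Q ∨ Q) ∧ Q) ∧ ¬((P ∨ ¬T) ∧ P ∧ ¬P ∨ P ∧ (P ∨ ¬T) ∧ P)
= ¬((¬Q ∨ Q) ∧ Q) ∧ ¬((P ∨ ¬T) ∧ P)   [distribution]
= ¬Q ∧ ¬((P ∨ ¬T) ∧ P)   [complement / identity]
= ¬Q ∧ ¬P   [absorption]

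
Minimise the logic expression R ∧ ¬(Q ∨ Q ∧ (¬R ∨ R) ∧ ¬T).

R ∧ ¬(Q ∨ Q ∧ (¬R ∨ R) ∧ ¬T)
= R ∧ ¬(Q ∨ Q ∧ ¬T)
= R ∧ ¬Q

R ∧ ¬Q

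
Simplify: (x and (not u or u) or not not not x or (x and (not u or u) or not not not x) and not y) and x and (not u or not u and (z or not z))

(x and (not u or u) or not not not x or (x and (not u or u) or not not not x) and not y) and x and (not u or not u and (z or not z))
= (x and (not u or u) or not not not x or (x and (not u or u) or not not not x) and not y) and x and (not u or not u)   — complement / identity
= (x and (not u or u) or not not not x or (x and (not u or u) or not not not x) and not y) and x and not u   — idempotence
= (x and (not u or u) or not not not x) and x and not u   — absorption
= (x or not not not x) and x and not u   — complement / identity
= (x or not x) and x and not u   — double negation
= x and not u   — complement / identity

x and not u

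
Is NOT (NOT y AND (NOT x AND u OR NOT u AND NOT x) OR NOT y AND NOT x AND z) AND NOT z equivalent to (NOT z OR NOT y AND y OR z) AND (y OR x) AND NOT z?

E1: NOT (NOT y AND (NOT x AND u OR NOT u AND NOT x) OR NOT y AND NOT x AND z) AND NOT z
    = NOT (NOT y AND NOT x OR NOT y AND NOT x AND z) AND NOT z   (distribution)
    = NOT (NOT y AND NOT x) AND NOT z   (absorption)
    = (y OR x) AND NOT z   (De Morgan)
E2: (NOT z OR NOT y AND y OR z) AND (y OR x) AND NOT z
    = (NOT z OR z) AND (y OR x) AND NOT z   (complement / identity)
    = (y OR x) AND NOT z   (complement / identity)
Both reduce to (y OR x) AND NOT z, so they are equivalent.

Yes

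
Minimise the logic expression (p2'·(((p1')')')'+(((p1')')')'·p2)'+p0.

p1'+p0

(p2'·(((p1')')')'+(((p1')')')'·p2)'+p0
= ((((p1')')')')'+p0
= ((p1')')'+p0
= p1'+p0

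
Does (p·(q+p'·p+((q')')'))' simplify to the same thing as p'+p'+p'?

Yes

E1: (p·(q+p'·p+((q')')'))'
    = (p·(q+((q')')'))'   [complement / identity]
    = (p·(q+q'))'   [double negation]
    = p'   [complement / identity]
E2: p'+p'+p'
    = p'+p'   [idempotence]
    = p'   [idempotence]
Both reduce to p', so they are equivalent.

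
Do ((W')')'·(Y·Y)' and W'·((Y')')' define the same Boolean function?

Yes

E1: ((W')')'·(Y·Y)'
    = W'·(Y·Y)'   — double negation
    = W'·Y'   — idempotence
E2: W'·((Y')')'
    = W'·Y'   — double negation
Both reduce to W'·Y', so they are equivalent.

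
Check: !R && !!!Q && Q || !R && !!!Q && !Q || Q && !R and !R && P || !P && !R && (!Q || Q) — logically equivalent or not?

Yes

E1: !R && !!!Q && Q || !R && !!!Q && !Q || Q && !R
    = !R && !!!Q || Q && !R
    = !R && !Q || Q && !R
    = !R
E2: !R && P || !P && !R && (!Q || Q)
    = !R && P || !P && !R
    = !R
Both reduce to !R, so they are equivalent.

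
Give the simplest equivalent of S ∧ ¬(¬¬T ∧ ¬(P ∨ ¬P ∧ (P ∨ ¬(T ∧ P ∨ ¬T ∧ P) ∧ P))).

S ∧ (¬T ∨ P)

S ∧ ¬(¬¬T ∧ ¬(P ∨ ¬P ∧ (P ∨ ¬(T ∧ P ∨ ¬T ∧ P) ∧ P)))
= S ∧ ¬(¬¬T ∧ ¬(P ∨ ¬P ∧ (P ∨ ¬P ∧ P)))   [distribution]
= S ∧ ¬(¬¬T ∧ ¬(P ∨ ¬P ∧ P))   [complement / identity]
= S ∧ ¬(¬¬T ∧ ¬P)   [complement / identity]
= S ∧ (¬T ∨ P)   [De Morgan]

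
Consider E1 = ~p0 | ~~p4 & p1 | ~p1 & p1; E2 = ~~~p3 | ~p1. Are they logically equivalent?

No

E1: ~p0 | ~~p4 & p1 | ~p1 & p1
    = ~p0 | ~~p4 & p1   — complement / identity
    = ~p0 | p4 & p1   — double negation
E2: ~~~p3 | ~p1
    = ~p3 | ~p1   — double negation
These differ: at p0=1, p1=0, p3=0, p4=0, E1 = 0 but E2 = 1.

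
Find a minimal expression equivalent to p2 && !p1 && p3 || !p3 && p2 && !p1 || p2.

p2 && !p1 && p3 || !p3 && p2 && !p1 || p2
= p2 && !p1 || p2
= p2

p2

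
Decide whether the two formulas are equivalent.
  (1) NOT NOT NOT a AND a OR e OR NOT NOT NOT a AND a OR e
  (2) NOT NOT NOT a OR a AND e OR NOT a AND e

No

E1: NOT NOT NOT a AND a OR e OR NOT NOT NOT a AND a OR e
    = NOT NOT NOT a AND a OR e   — idempotence
    = NOT a AND a OR e   — double negation
    = e   — complement / identity
E2: NOT NOT NOT a OR a AND e OR NOT a AND e
    = NOT NOT NOT a OR e   — distribution
    = NOT a OR e   — double negation
These differ: at a=0, e=0, E1 = 0 but E2 = 1.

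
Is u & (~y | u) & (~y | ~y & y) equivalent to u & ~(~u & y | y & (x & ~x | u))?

E1: u & (~y | u) & (~y | ~y & y)
    = u & (~y | u) & ~y   (complement / identity)
    = u & ~y   (absorption)
E2: u & ~(~u & y | y & (x & ~x | u))
    = u & ~(~u & y | y & u)   (complement / identity)
    = u & ~y   (distribution)
Both reduce to u & ~y, so they are equivalent.

Yes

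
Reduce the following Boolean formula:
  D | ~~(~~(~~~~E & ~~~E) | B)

D | B

D | ~~(~~(~~~~E & ~~~E) | B)
= D | ~~(~(~~~E | ~~E) | B)   (De Morgan)
= D | ~~(~(~E | ~~E) | B)   (double negation)
= D | ~~(E & ~E | B)   (De Morgan)
= D | E & ~E | B   (double negation)
= D | B   (complement / identity)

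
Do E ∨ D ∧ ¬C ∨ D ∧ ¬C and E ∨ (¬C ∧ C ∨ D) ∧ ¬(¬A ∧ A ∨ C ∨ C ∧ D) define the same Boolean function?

Yes

E1: E ∨ D ∧ ¬C ∨ D ∧ ¬C
    = E ∨ D ∧ ¬C   — idempotence
E2: E ∨ (¬C ∧ C ∨ D) ∧ ¬(¬A ∧ A ∨ C ∨ C ∧ D)
    = E ∨ (¬C ∧ C ∨ D) ∧ ¬(C ∨ C ∧ D)   — complement / identity
    = E ∨ (¬C ∧ C ∨ D) ∧ ¬C   — absorption
    = E ∨ D ∧ ¬C   — complement / identity
Both reduce to E ∨ D ∧ ¬C, so they are equivalent.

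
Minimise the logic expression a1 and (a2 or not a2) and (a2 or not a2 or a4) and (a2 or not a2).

a1 and (a2 or not a2) and (a2 or not a2 or a4) and (a2 or not a2)
= a1 and (a2 or not a2) and (a2 or not a2)
= a1 and (a2 or not a2)
= a1

a1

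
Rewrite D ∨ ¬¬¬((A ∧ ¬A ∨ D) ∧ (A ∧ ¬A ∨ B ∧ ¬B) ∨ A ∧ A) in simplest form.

D ∨ ¬¬¬((A ∧ ¬A ∨ D) ∧ (A ∧ ¬A ∨ B ∧ ¬B) ∨ A ∧ A)
= D ∨ ¬¬¬((A ∧ ¬A ∨ D) ∧ A ∧ ¬A ∨ A ∧ A)   [complement / identity]
= D ∨ ¬¬¬(A ∧ ¬A ∨ A ∧ A)   [absorption]
= D ∨ ¬(A ∧ ¬A ∨ A ∧ A)   [double negation]
= D ∨ ¬A   [distribution]

D ∨ ¬A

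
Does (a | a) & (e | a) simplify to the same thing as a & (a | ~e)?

E1: (a | a) & (e | a)
    = a & e | a   — distribution
    = a   — absorption
E2: a & (a | ~e)
    = a   — absorption
Both reduce to a, so they are equivalent.

Yes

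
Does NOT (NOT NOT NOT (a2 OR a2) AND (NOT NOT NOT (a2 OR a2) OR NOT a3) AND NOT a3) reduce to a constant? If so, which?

NOT (NOT NOT NOT (a2 OR a2) AND (NOT NOT NOT (a2 OR a2) OR NOT a3) AND NOT a3)
= NOT (NOT NOT NOT (a2 OR a2) AND NOT a3)
= NOT NOT (a2 OR a2) OR a3
= NOT NOT a2 OR a3
= a2 OR a3
This depends on a2, a3, so it is not a constant.

no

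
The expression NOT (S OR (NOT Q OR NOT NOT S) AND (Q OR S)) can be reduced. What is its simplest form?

NOT (S OR (NOT Q OR NOT NOT S) AND (Q OR S))
= NOT (S OR (NOT Q OR S) AND (Q OR S))
= NOT (S OR S OR NOT Q AND Q)
= NOT (S OR S)
= NOT S

NOT S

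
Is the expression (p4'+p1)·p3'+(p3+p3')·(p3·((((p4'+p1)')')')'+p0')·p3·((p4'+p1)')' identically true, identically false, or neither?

(p4'+p1)·p3'+(p3+p3')·(p3·((((p4'+p1)')')')'+p0')·p3·((p4'+p1)')'
= (p4'+p1)·p3'+(p3+p3')·(p3·((p4'+p1)')'+p0')·p3·((p4'+p1)')'   — double negation
= (p4'+p1)·p3'+(p3+p3')·p3·((p4'+p1)')'   — absorption
= (p4'+p1)·p3'+(p3+p3')·p3·(p4'+p1)   — double negation
= (p4'+p1)·p3'+p3·(p4'+p1)   — complement / identity
= p4'+p1   — distribution
This depends on p1, p4, so it is not a constant.

neither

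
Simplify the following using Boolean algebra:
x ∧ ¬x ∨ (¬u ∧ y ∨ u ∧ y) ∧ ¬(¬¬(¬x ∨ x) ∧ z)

y ∧ ¬z

x ∧ ¬x ∨ (¬u ∧ y ∨ u ∧ y) ∧ ¬(¬¬(¬x ∨ x) ∧ z)
= x ∧ ¬x ∨ (¬u ∧ y ∨ u ∧ y) ∧ ¬((¬x ∨ x) ∧ z)   — double negation
= (¬u ∧ y ∨ u ∧ y) ∧ ¬((¬x ∨ x) ∧ z)   — complement / identity
= y ∧ ¬((¬x ∨ x) ∧ z)   — distribution
= y ∧ ¬z   — complement / identity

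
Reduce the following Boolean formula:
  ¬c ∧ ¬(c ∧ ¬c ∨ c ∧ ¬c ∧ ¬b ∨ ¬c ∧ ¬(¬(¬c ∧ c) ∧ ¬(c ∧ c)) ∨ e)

¬c ∧ ¬(c ∧ ¬c ∨ c ∧ ¬c ∧ ¬b ∨ ¬c ∧ ¬(¬(¬c ∧ c) ∧ ¬(c ∧ c)) ∨ e)
= ¬c ∧ ¬(c ∧ ¬c ∨ c ∧ ¬c ∧ ¬b ∨ ¬c ∧ (¬c ∧ c ∨ c ∧ c) ∨ e)
= ¬c ∧ ¬(c ∧ ¬c ∨ ¬c ∧ (¬c ∧ c ∨ c ∧ c) ∨ e)
= ¬c ∧ ¬(c ∧ ¬c ∨ ¬c ∧ c ∨ e)
= ¬c ∧ ¬(c ∧ ¬c ∨ e)
= ¬c ∧ ¬e

¬c ∧ ¬e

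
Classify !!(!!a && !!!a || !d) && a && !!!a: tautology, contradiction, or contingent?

!!(!!a && !!!a || !d) && a && !!!a
= !!(!!a && !!!a || !d) && a && !a   [double negation]
= (!!a && !!!a || !d) && a && !a   [double negation]
= (a && !!!a || !d) && a && !a   [double negation]
= (a && !a || !d) && a && !a   [double negation]
= a && !a   [absorption]
= false   [complement]

contradiction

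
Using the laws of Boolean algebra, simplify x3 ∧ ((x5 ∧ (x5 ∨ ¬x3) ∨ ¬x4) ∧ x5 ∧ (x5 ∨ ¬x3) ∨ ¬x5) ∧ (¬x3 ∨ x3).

x3

x3 ∧ ((x5 ∧ (x5 ∨ ¬x3) ∨ ¬x4) ∧ x5 ∧ (x5 ∨ ¬x3) ∨ ¬x5) ∧ (¬x3 ∨ x3)
= x3 ∧ (x5 ∧ (x5 ∨ ¬x3) ∨ ¬x5) ∧ (¬x3 ∨ x3)
= x3 ∧ (x5 ∨ ¬x5) ∧ (¬x3 ∨ x3)
= x3 ∧ (¬x3 ∨ x3)
= x3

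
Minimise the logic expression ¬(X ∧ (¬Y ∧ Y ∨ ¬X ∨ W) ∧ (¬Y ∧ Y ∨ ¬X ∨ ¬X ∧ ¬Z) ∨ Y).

¬(X ∧ (¬Y ∧ Y ∨ ¬X ∨ W) ∧ (¬Y ∧ Y ∨ ¬X ∨ ¬X ∧ ¬Z) ∨ Y)
= ¬(X ∧ (¬Y ∧ Y ∨ ¬X ∨ W) ∧ (¬Y ∧ Y ∨ ¬X) ∨ Y)   (absorption)
= ¬(X ∧ (¬Y ∧ Y ∨ ¬X) ∨ Y)   (absorption)
= ¬(X ∧ ¬X ∨ Y)   (complement / identity)
= ¬Y   (complement / identity)

¬Y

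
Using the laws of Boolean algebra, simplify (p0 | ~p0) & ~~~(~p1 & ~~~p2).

(p0 | ~p0) & ~~~(~p1 & ~~~p2)
= (p0 | ~p0) & ~(~p1 & ~~~p2)   — double negation
= (p0 | ~p0) & ~(~p1 & ~p2)   — double negation
= ~(~p1 & ~p2)   — complement / identity
= p1 | p2   — De Morgan

p1 | p2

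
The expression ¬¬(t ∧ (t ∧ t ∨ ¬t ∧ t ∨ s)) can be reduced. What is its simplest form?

¬¬(t ∧ (t ∧ t ∨ ¬t ∧ t ∨ s))
= ¬¬(t ∧ (t ∨ s))
= ¬¬t
= t

t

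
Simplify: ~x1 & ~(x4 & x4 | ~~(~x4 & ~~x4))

~x1 & ~(x4 & x4 | ~~(~x4 & ~~x4))
= ~x1 & ~(x4 & x4 | ~~(~x4 & x4))
= ~x1 & ~(x4 & x4 | ~x4 & x4)
= ~x1 & ~x4

~x1 & ~x4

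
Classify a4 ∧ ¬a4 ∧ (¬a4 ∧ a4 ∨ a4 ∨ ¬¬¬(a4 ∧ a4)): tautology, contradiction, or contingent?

contradiction

a4 ∧ ¬a4 ∧ (¬a4 ∧ a4 ∨ a4 ∨ ¬¬¬(a4 ∧ a4))
= a4 ∧ ¬a4 ∧ (¬a4 ∧ a4 ∨ a4 ∨ ¬(a4 ∧ a4))
= a4 ∧ ¬a4 ∧ (¬a4 ∧ a4 ∨ a4 ∨ ¬a4)
= a4 ∧ ¬a4 ∧ (a4 ∨ ¬a4)
= a4 ∧ ¬a4
= False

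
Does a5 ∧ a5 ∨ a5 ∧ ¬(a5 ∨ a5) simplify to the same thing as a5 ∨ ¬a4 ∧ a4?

E1: a5 ∧ a5 ∨ a5 ∧ ¬(a5 ∨ a5)
    = a5 ∧ a5 ∨ a5 ∧ ¬a5   (idempotence)
    = a5   (distribution)
E2: a5 ∨ ¬a4 ∧ a4
    = a5   (complement / identity)
Both reduce to a5, so they are equivalent.

Yes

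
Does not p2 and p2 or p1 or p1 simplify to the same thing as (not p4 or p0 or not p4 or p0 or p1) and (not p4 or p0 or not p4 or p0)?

No

E1: not p2 and p2 or p1 or p1
    = not p2 and p2 or p1   (idempotence)
    = p1   (complement / identity)
E2: (not p4 or p0 or not p4 or p0 or p1) and (not p4 or p0 or not p4 or p0)
    = not p4 or p0 or not p4 or p0   (absorption)
    = not p4 or p0   (idempotence)
These differ: at p0=0, p1=0, p2=0, p4=0, E1 = 0 but E2 = 1.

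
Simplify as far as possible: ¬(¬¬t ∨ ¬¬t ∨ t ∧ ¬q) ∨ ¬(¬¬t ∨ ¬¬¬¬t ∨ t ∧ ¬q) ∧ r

¬t

¬(¬¬t ∨ ¬¬t ∨ t ∧ ¬q) ∨ ¬(¬¬t ∨ ¬¬¬¬t ∨ t ∧ ¬q) ∧ r
= ¬(¬¬t ∨ ¬¬t ∨ t ∧ ¬q) ∨ ¬(¬¬t ∨ ¬¬t ∨ t ∧ ¬q) ∧ r   — double negation
= ¬(¬¬t ∨ ¬¬t ∨ t ∧ ¬q)   — absorption
= ¬(¬¬t ∨ t ∧ ¬q)   — idempotence
= ¬(t ∨ t ∧ ¬q)   — double negation
= ¬t   — absorption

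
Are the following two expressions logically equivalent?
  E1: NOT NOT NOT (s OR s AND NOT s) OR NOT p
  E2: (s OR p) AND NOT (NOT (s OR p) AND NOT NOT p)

E1: NOT NOT NOT (s OR s AND NOT s) OR NOT p
    = NOT NOT NOT s OR NOT p   — complement / identity
    = NOT s OR NOT p   — double negation
E2: (s OR p) AND NOT (NOT (s OR p) AND NOT NOT p)
    = (s OR p) AND (s OR p OR NOT p)   — De Morgan
    = s OR p   — absorption
These differ: at p=0, s=0, E1 = 1 but E2 = 0.

No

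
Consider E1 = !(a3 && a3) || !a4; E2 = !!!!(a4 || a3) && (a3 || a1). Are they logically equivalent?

E1: !(a3 && a3) || !a4
    = !a3 || !a4   (idempotence)
E2: !!!!(a4 || a3) && (a3 || a1)
    = !!(a4 || a3) && (a3 || a1)   (double negation)
    = (a4 || a3) && (a3 || a1)   (double negation)
    = a4 && a1 || a3   (distribution)
These differ: at a1=0, a3=0, a4=0, E1 = 1 but E2 = 0.

No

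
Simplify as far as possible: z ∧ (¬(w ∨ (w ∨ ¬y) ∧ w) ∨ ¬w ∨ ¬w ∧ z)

z ∧ (¬(w ∨ (w ∨ ¬y) ∧ w) ∨ ¬w ∨ ¬w ∧ z)
= z ∧ (¬(w ∨ (w ∨ ¬y) ∧ w) ∨ ¬w)   [absorption]
= z ∧ (¬(w ∨ w) ∨ ¬w)   [absorption]
= z ∧ (¬w ∨ ¬w)   [idempotence]
= z ∧ ¬w   [idempotence]

z ∧ ¬w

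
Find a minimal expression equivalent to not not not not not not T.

not not not not not not T
= not not not not T   [double negation]
= not not T   [double negation]
= T   [double negation]

T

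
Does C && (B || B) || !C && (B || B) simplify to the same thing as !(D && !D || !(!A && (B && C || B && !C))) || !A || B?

E1: C && (B || B) || !C && (B || B)
    = B || B
    = B
E2: !(D && !D || !(!A && (B && C || B && !C))) || !A || B
    = !!(!A && (B && C || B && !C)) || !A || B
    = !!(!A && B) || !A || B
    = !A && B || !A || B
    = !A || B
These differ: at A=0, B=0, C=0, D=0, E1 = 0 but E2 = 1.

No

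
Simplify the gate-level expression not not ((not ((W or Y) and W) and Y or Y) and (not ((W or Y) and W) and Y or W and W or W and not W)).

not not ((not ((W or Y) and W) and Y or Y) and (not ((W or Y) and W) and Y or W and W or W and not W))
= not not ((not ((W or Y) and W) and Y or Y) and (not ((W or Y) and W) and Y or W))   — distribution
= not not (Y and W or not ((W or Y) and W) and Y)   — distribution
= not not (Y and W or not W and Y)   — absorption
= not not Y   — distribution
= Y   — double negation

Y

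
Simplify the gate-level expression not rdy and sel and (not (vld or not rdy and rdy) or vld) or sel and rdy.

sel

not rdy and sel and (not (vld or not rdy and rdy) or vld) or sel and rdy
= not rdy and sel and (not vld or vld) or sel and rdy   — complement / identity
= not rdy and sel or sel and rdy   — complement / identity
= sel   — distribution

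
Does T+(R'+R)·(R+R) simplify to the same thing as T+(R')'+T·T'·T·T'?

Yes

E1: T+(R'+R)·(R+R)
    = T+R+R   (complement / identity)
    = T+R   (idempotence)
E2: T+(R')'+T·T'·T·T'
    = T+(R')'+T·T'   (idempotence)
    = T+(R')'   (complement / identity)
    = T+R   (double negation)
Both reduce to T+R, so they are equivalent.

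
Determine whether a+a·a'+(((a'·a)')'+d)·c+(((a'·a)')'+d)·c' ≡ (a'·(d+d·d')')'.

E1: a+a·a'+(((a'·a)')'+d)·c+(((a'·a)')'+d)·c'
    = a+a·a'+((a'·a)')'+d   [distribution]
    = a+a·a'+a'·a+d   [double negation]
    = a+a'·a+d   [complement / identity]
    = a+d   [complement / identity]
E2: (a'·(d+d·d')')'
    = (a'·d')'   [complement / identity]
    = a+d   [De Morgan]
Both reduce to a+d, so they are equivalent.

Yes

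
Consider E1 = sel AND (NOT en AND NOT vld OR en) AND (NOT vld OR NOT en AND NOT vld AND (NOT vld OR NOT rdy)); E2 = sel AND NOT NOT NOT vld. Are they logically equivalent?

E1: sel AND (NOT en AND NOT vld OR en) AND (NOT vld OR NOT en AND NOT vld AND (NOT vld OR NOT rdy))
    = sel AND (NOT en AND NOT vld OR en) AND (NOT vld OR NOT en AND NOT vld)   (absorption)
    = sel AND (NOT en AND NOT vld OR en AND NOT vld)   (distribution)
    = sel AND NOT vld   (distribution)
E2: sel AND NOT NOT NOT vld
    = sel AND NOT vld   (double negation)
Both reduce to sel AND NOT vld, so they are equivalent.

Yes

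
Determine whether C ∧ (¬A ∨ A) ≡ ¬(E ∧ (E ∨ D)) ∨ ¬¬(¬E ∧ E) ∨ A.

E1: C ∧ (¬A ∨ A)
    = C   — complement / identity
E2: ¬(E ∧ (E ∨ D)) ∨ ¬¬(¬E ∧ E) ∨ A
    = ¬(E ∧ (E ∨ D)) ∨ ¬E ∧ E ∨ A   — double negation
    = ¬(E ∧ (E ∨ D)) ∨ A   — complement / identity
    = ¬E ∨ A   — absorption
These differ: at A=1, C=0, D=0, E=0, E1 = 0 but E2 = 1.

No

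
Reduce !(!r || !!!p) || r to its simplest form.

r

!(!r || !!!p) || r
= !(!r || !p) || r   (double negation)
= r && p || r   (De Morgan)
= r   (absorption)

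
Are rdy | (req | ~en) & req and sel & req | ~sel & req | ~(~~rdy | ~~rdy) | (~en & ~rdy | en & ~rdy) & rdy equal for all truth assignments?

No

E1: rdy | (req | ~en) & req
    = rdy | req   (absorption)
E2: sel & req | ~sel & req | ~(~~rdy | ~~rdy) | (~en & ~rdy | en & ~rdy) & rdy
    = sel & req | ~sel & req | ~(~~rdy | ~~rdy) | ~rdy & rdy   (distribution)
    = sel & req | ~sel & req | ~rdy & ~rdy | ~rdy & rdy   (De Morgan)
    = sel & req | ~sel & req | ~rdy   (distribution)
    = req | ~rdy   (distribution)
These differ: at en=1, rdy=0, req=0, sel=0, E1 = 0 but E2 = 1.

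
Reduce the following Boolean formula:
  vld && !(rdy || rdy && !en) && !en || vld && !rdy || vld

vld

vld && !(rdy || rdy && !en) && !en || vld && !rdy || vld
= vld && !rdy && !en || vld && !rdy || vld   (absorption)
= vld && !rdy || vld   (absorption)
= vld   (absorption)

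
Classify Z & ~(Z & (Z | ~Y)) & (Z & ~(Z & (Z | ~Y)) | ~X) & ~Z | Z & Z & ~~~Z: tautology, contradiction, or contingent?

Z & ~(Z & (Z | ~Y)) & (Z & ~(Z & (Z | ~Y)) | ~X) & ~Z | Z & Z & ~~~Z
= Z & ~(Z & (Z | ~Y)) & (Z & ~(Z & (Z | ~Y)) | ~X) & ~Z | Z & Z & ~Z   — double negation
= Z & ~(Z & (Z | ~Y)) & ~Z | Z & Z & ~Z   — absorption
= Z & ~Z & ~Z | Z & Z & ~Z   — absorption
= Z & ~Z   — distribution
= 0   — complement

contradiction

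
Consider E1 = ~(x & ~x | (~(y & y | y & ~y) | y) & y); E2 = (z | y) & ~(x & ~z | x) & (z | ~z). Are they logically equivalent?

No

E1: ~(x & ~x | (~(y & y | y & ~y) | y) & y)
    = ~((~(y & y | y & ~y) | y) & y)
    = ~((~y | y) & y)
    = ~y
E2: (z | y) & ~(x & ~z | x) & (z | ~z)
    = (z | y) & ~(x & ~z | x)
    = (z | y) & ~x
These differ: at x=0, y=1, z=1, E1 = 0 but E2 = 1.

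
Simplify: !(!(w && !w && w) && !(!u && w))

w && !u

!(!(w && !w && w) && !(!u && w))
= w && !w && w || !u && w   [De Morgan]
= w && (w && !w || !u)   [distribution]
= w && !u   [complement / identity]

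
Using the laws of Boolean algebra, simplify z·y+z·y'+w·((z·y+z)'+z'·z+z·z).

z+w

z·y+z·y'+w·((z·y+z)'+z'·z+z·z)
= z·y+z·y'+w·(z'+z'·z+z·z)   (absorption)
= z·y+z·y'+w·(z'+z)   (distribution)
= z+w·(z'+z)   (distribution)
= z+w   (complement / identity)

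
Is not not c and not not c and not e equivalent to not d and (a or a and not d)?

E1: not not c and not not c and not e
    = not not c and not e   (idempotence)
    = c and not e   (double negation)
E2: not d and (a or a and not d)
    = not d and a   (absorption)
These differ: at a=1, c=0, d=0, e=0, E1 = 0 but E2 = 1.

No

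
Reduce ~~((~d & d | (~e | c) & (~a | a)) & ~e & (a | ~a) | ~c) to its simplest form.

~~((~d & d | (~e | c) & (~a | a)) & ~e & (a | ~a) | ~c)
= ~~((~d & d | (~e | c) & (~a | a)) & ~e | ~c)
= ~~((~e | c) & (~a | a) & ~e | ~c)
= ~~((~e | c) & ~e | ~c)
= (~e | c) & ~e | ~c
= ~e | ~c

~e | ~c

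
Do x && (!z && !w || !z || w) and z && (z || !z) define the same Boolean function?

No

E1: x && (!z && !w || !z || w)
    = x && (!z || w)
E2: z && (z || !z)
    = z
These differ: at w=0, x=1, z=0, E1 = 1 but E2 = 0.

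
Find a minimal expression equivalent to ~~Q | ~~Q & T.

Q

~~Q | ~~Q & T
= ~~Q   (absorption)
= Q   (double negation)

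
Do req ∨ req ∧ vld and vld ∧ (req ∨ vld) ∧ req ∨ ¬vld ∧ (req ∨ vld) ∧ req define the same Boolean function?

Yes

E1: req ∨ req ∧ vld
    = req   — absorption
E2: vld ∧ (req ∨ vld) ∧ req ∨ ¬vld ∧ (req ∨ vld) ∧ req
    = (req ∨ vld) ∧ req   — distribution
    = req   — absorption
Both reduce to req, so they are equivalent.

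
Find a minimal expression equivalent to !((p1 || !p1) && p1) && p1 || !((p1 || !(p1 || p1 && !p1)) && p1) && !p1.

!p1

!((p1 || !p1) && p1) && p1 || !((p1 || !(p1 || p1 && !p1)) && p1) && !p1
= !((p1 || !p1) && p1) && p1 || !((p1 || !p1) && p1) && !p1   (complement / identity)
= !((p1 || !p1) && p1)   (distribution)
= !p1   (complement / identity)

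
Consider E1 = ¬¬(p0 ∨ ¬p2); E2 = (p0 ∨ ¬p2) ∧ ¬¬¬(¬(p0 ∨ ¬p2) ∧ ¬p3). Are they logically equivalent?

E1: ¬¬(p0 ∨ ¬p2)
    = p0 ∨ ¬p2   [double negation]
E2: (p0 ∨ ¬p2) ∧ ¬¬¬(¬(p0 ∨ ¬p2) ∧ ¬p3)
    = (p0 ∨ ¬p2) ∧ ¬(¬(p0 ∨ ¬p2) ∧ ¬p3)   [double negation]
    = (p0 ∨ ¬p2) ∧ (p0 ∨ ¬p2 ∨ p3)   [De Morgan]
    = p0 ∨ ¬p2   [absorption]
Both reduce to p0 ∨ ¬p2, so they are equivalent.

Yes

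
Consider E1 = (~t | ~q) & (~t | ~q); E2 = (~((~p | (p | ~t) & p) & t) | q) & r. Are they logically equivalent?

No

E1: (~t | ~q) & (~t | ~q)
    = ~t | ~q   [idempotence]
E2: (~((~p | (p | ~t) & p) & t) | q) & r
    = (~((~p | p) & t) | q) & r   [absorption]
    = (~t | q) & r   [complement / identity]
These differ: at p=0, q=1, r=0, t=0, E1 = 1 but E2 = 0.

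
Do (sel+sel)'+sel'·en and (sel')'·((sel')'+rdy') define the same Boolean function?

E1: (sel+sel)'+sel'·en
    = sel'+sel'·en   [idempotence]
    = sel'   [absorption]
E2: (sel')'·((sel')'+rdy')
    = (sel')'   [absorption]
    = sel   [double negation]
These differ: at en=0, rdy=0, sel=0, E1 = 1 but E2 = 0.

No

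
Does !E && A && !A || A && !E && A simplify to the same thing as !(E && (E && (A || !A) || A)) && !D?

E1: !E && A && !A || A && !E && A
    = !E && A   (distribution)
E2: !(E && (E && (A || !A) || A)) && !D
    = !(E && (E || A)) && !D   (complement / identity)
    = !E && !D   (absorption)
These differ: at A=0, D=0, E=0, E1 = 0 but E2 = 1.

No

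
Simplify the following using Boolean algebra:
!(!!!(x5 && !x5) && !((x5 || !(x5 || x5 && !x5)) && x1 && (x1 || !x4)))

!(!!!(x5 && !x5) && !((x5 || !(x5 || x5 && !x5)) && x1 && (x1 || !x4)))
= !(!(x5 && !x5) && !((x5 || !(x5 || x5 && !x5)) && x1 && (x1 || !x4)))   [double negation]
= x5 && !x5 || (x5 || !(x5 || x5 && !x5)) && x1 && (x1 || !x4)   [De Morgan]
= (x5 || !(x5 || x5 && !x5)) && x1 && (x1 || !x4)   [complement / identity]
= (x5 || !x5) && x1 && (x1 || !x4)   [complement / identity]
= x1 && (x1 || !x4)   [complement / identity]
= x1   [absorption]

x1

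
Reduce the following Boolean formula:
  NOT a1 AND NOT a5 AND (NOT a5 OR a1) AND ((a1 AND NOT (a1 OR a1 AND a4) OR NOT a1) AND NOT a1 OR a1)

NOT a1 AND NOT a5 AND (NOT a5 OR a1) AND ((a1 AND NOT (a1 OR a1 AND a4) OR NOT a1) AND NOT a1 OR a1)
= NOT a1 AND NOT a5 AND (NOT a5 OR a1) AND ((a1 AND NOT a1 OR NOT a1) AND NOT a1 OR a1)   [absorption]
= NOT a1 AND NOT a5 AND ((a1 AND NOT a1 OR NOT a1) AND NOT a1 OR a1)   [absorption]
= NOT a1 AND NOT a5 AND (NOT a1 AND NOT a1 OR a1)   [complement / identity]
= NOT a1 AND NOT a5 AND (NOT a1 OR a1)   [idempotence]
= NOT a1 AND NOT a5   [complement / identity]

NOT a1 AND NOT a5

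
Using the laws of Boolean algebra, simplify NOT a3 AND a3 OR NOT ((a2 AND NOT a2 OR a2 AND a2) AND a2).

NOT a3 AND a3 OR NOT ((a2 AND NOT a2 OR a2 AND a2) AND a2)
= NOT a3 AND a3 OR NOT (a2 AND a2)
= NOT (a2 AND a2)
= NOT a2

NOT a2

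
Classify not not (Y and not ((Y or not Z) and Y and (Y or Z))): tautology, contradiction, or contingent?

contradiction

not not (Y and not ((Y or not Z) and Y and (Y or Z)))
= not not (Y and not ((Y or not Z) and Y))   [absorption]
= not not (Y and not Y)   [absorption]
= Y and not Y   [double negation]
= False   [complement]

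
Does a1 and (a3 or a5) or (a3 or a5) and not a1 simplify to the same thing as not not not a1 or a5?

No

E1: a1 and (a3 or a5) or (a3 or a5) and not a1
    = a3 or a5
E2: not not not a1 or a5
    = not a1 or a5
These differ: at a1=0, a3=0, a5=0, E1 = 0 but E2 = 1.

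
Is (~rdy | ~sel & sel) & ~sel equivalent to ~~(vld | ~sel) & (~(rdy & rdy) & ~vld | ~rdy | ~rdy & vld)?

No

E1: (~rdy | ~sel & sel) & ~sel
    = ~rdy & ~sel   (complement / identity)
E2: ~~(vld | ~sel) & (~(rdy & rdy) & ~vld | ~rdy | ~rdy & vld)
    = ~~(vld | ~sel) & (~(rdy & rdy) & ~vld | ~rdy)   (absorption)
    = (vld | ~sel) & (~(rdy & rdy) & ~vld | ~rdy)   (double negation)
    = (vld | ~sel) & (~rdy & ~vld | ~rdy)   (idempotence)
    = (vld | ~sel) & ~rdy   (absorption)
These differ: at rdy=0, sel=1, vld=1, E1 = 0 but E2 = 1.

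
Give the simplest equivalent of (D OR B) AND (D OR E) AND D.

(D OR B) AND (D OR E) AND D
= (D OR B) AND D
= D

D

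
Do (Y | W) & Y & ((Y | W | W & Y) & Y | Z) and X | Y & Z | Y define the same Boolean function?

No

E1: (Y | W) & Y & ((Y | W | W & Y) & Y | Z)
    = (Y | W) & Y & ((Y | W) & Y | Z)
    = (Y | W) & Y
    = Y
E2: X | Y & Z | Y
    = X | Y
These differ: at W=0, X=1, Y=0, Z=0, E1 = 0 but E2 = 1.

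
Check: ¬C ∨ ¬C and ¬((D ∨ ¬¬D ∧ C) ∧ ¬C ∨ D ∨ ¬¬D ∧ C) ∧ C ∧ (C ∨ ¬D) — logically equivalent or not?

No

E1: ¬C ∨ ¬C
    = ¬C   — idempotence
E2: ¬((D ∨ ¬¬D ∧ C) ∧ ¬C ∨ D ∨ ¬¬D ∧ C) ∧ C ∧ (C ∨ ¬D)
    = ¬(D ∨ ¬¬D ∧ C) ∧ C ∧ (C ∨ ¬D)   — absorption
    = ¬(D ∨ D ∧ C) ∧ C ∧ (C ∨ ¬D)   — double negation
    = ¬D ∧ C ∧ (C ∨ ¬D)   — absorption
    = ¬D ∧ C   — absorption
These differ: at C=0, D=0, E1 = 1 but E2 = 0.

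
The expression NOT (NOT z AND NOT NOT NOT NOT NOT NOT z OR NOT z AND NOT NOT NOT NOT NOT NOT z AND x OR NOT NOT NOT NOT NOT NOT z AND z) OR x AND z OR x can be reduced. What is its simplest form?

NOT z OR x

NOT (NOT z AND NOT NOT NOT NOT NOT NOT z OR NOT z AND NOT NOT NOT NOT NOT NOT z AND x OR NOT NOT NOT NOT NOT NOT z AND z) OR x AND z OR x
= NOT (NOT z AND NOT NOT NOT NOT NOT NOT z OR NOT NOT NOT NOT NOT NOT z AND z) OR x AND z OR x   (absorption)
= NOT NOT NOT NOT NOT NOT NOT z OR x AND z OR x   (distribution)
= NOT NOT NOT NOT NOT z OR x AND z OR x   (double negation)
= NOT NOT NOT NOT NOT z OR x   (absorption)
= NOT NOT NOT z OR x   (double negation)
= NOT z OR x   (double negation)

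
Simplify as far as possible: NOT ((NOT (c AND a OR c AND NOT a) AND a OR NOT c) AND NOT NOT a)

c OR NOT a

NOT ((NOT (c AND a OR c AND NOT a) AND a OR NOT c) AND NOT NOT a)
= NOT ((NOT c AND a OR NOT c) AND NOT NOT a)   — distribution
= NOT (NOT c AND NOT NOT a)   — absorption
= c OR NOT a   — De Morgan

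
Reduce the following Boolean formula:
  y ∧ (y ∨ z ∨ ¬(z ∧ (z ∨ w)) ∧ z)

y ∧ (y ∨ z ∨ ¬(z ∧ (z ∨ w)) ∧ z)
= y ∧ (y ∨ z ∨ ¬z ∧ z)   [absorption]
= y ∧ (y ∨ z)   [complement / identity]
= y   [absorption]

y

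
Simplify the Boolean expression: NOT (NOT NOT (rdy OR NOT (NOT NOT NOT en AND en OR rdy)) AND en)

NOT (NOT NOT (rdy OR NOT (NOT NOT NOT en AND en OR rdy)) AND en)
= NOT (NOT NOT (rdy OR NOT (NOT en AND en OR rdy)) AND en)   (double negation)
= NOT (NOT NOT (rdy OR NOT rdy) AND en)   (complement / identity)
= NOT ((rdy OR NOT rdy) AND en)   (double negation)
= NOT en   (complement / identity)

NOT en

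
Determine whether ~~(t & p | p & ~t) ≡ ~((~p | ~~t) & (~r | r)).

E1: ~~(t & p | p & ~t)
    = ~~p   (distribution)
    = p   (double negation)
E2: ~((~p | ~~t) & (~r | r))
    = ~(~p | ~~t)   (complement / identity)
    = p & ~t   (De Morgan)
These differ: at p=1, r=0, t=1, E1 = 1 but E2 = 0.

No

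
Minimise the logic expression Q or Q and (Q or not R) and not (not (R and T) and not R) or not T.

Q or Q and (Q or not R) and not (not (R and T) and not R) or not T
= Q or Q and (Q or not R) and (R and T or R) or not T   (De Morgan)
= Q or Q and (Q or not R) and R or not T   (absorption)
= Q or Q and R or not T   (absorption)
= Q or not T   (absorption)

Q or not T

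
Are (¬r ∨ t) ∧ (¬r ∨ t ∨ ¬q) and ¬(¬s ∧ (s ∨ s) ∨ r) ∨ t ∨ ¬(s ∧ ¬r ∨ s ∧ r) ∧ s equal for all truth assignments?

E1: (¬r ∨ t) ∧ (¬r ∨ t ∨ ¬q)
    = ¬r ∨ t   (absorption)
E2: ¬(¬s ∧ (s ∨ s) ∨ r) ∨ t ∨ ¬(s ∧ ¬r ∨ s ∧ r) ∧ s
    = ¬(¬s ∧ s ∨ r) ∨ t ∨ ¬(s ∧ ¬r ∨ s ∧ r) ∧ s   (idempotence)
    = ¬(¬s ∧ s ∨ r) ∨ t ∨ ¬s ∧ s   (distribution)
    = ¬(¬s ∧ s ∨ r) ∨ t   (complement / identity)
    = ¬r ∨ t   (complement / identity)
Both reduce to ¬r ∨ t, so they are equivalent.

Yes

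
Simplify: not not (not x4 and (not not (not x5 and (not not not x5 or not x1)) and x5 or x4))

False

not not (not x4 and (not not (not x5 and (not not not x5 or not x1)) and x5 or x4))
= not not (not x4 and (not not (not x5 and (not x5 or not x1)) and x5 or x4))
= not not (not x4 and (not not not x5 and x5 or x4))
= not not (not x4 and (not x5 and x5 or x4))
= not not (not x4 and x4)
= not x4 and x4
= False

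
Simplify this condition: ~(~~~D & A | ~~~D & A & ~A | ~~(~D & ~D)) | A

~(~~~D & A | ~~~D & A & ~A | ~~(~D & ~D)) | A
= ~(~~~D & A | ~~(~D & ~D)) | A   — absorption
= ~(~~~D & A | ~~~D) | A   — idempotence
= ~~~~D | A   — absorption
= ~~D | A   — double negation
= D | A   — double negation

D | A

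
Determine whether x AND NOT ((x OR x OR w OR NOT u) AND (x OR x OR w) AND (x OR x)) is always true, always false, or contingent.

always false

x AND NOT ((x OR x OR w OR NOT u) AND (x OR x OR w) AND (x OR x))
= x AND NOT ((x OR x OR w) AND (x OR x))
= x AND NOT (x OR x)
= x AND NOT x
= FALSE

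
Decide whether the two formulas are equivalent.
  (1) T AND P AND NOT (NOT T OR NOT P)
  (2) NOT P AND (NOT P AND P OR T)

No

E1: T AND P AND NOT (NOT T OR NOT P)
    = T AND P AND T AND P   [De Morgan]
    = T AND P   [idempotence]
E2: NOT P AND (NOT P AND P OR T)
    = NOT P AND T   [complement / identity]
These differ: at P=0, T=1, E1 = 0 but E2 = 1.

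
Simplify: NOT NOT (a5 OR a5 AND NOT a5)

a5

NOT NOT (a5 OR a5 AND NOT a5)
= a5 OR a5 AND NOT a5
= a5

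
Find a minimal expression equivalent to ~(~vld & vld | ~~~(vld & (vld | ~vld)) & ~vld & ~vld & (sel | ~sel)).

vld

~(~vld & vld | ~~~(vld & (vld | ~vld)) & ~vld & ~vld & (sel | ~sel))
= ~(~vld & vld | ~~~(vld & (vld | ~vld)) & ~vld & (sel | ~sel))   — idempotence
= ~(~vld & vld | ~~~vld & ~vld & (sel | ~sel))   — complement / identity
= ~(~vld & vld | ~vld & ~vld & (sel | ~sel))   — double negation
= ~(~vld & vld | ~vld & ~vld)   — complement / identity
= ~~vld   — distribution
= vld   — double negation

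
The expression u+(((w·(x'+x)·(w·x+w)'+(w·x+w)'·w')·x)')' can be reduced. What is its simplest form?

u+(((w·(x'+x)·(w·x+w)'+(w·x+w)'·w')·x)')'
= u+(((w·(w·x+w)'+(w·x+w)'·w')·x)')'   — complement / identity
= u+(((w·x+w)'·x)')'   — distribution
= u+((w'·x)')'   — absorption
= u+w'·x   — double negation

u+w'·x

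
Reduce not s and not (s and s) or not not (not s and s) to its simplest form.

not s and not (s and s) or not not (not s and s)
= not s and not s or not not (not s and s)   [idempotence]
= not s and not s or not s and s   [double negation]
= not s   [distribution]

not s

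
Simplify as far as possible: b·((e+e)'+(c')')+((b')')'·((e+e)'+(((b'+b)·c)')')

e'+c

b·((e+e)'+(c')')+((b')')'·((e+e)'+(((b'+b)·c)')')
= b·((e+e)'+(c')')+b'·((e+e)'+(((b'+b)·c)')')   [double negation]
= b·((e+e)'+(c')')+b'·((e+e)'+(c')')   [complement / identity]
= (e+e)'+(c')'   [distribution]
= e'+(c')'   [idempotence]
= e'+c   [double negation]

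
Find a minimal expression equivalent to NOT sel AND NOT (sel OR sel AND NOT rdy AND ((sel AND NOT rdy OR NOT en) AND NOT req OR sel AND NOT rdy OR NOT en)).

NOT sel

NOT sel AND NOT (sel OR sel AND NOT rdy AND ((sel AND NOT rdy OR NOT en) AND NOT req OR sel AND NOT rdy OR NOT en))
= NOT sel AND NOT (sel OR sel AND NOT rdy AND (sel AND NOT rdy OR NOT en))   [absorption]
= NOT sel AND NOT (sel OR sel AND NOT rdy)   [absorption]
= NOT sel AND NOT sel   [absorption]
= NOT sel   [idempotence]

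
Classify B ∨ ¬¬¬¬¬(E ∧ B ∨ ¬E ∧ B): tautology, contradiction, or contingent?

tautology

B ∨ ¬¬¬¬¬(E ∧ B ∨ ¬E ∧ B)
= B ∨ ¬¬¬(E ∧ B ∨ ¬E ∧ B)
= B ∨ ¬(E ∧ B ∨ ¬E ∧ B)
= B ∨ ¬B
= True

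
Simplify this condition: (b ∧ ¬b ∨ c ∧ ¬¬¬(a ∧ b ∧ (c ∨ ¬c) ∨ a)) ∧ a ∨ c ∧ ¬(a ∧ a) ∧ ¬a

(b ∧ ¬b ∨ c ∧ ¬¬¬(a ∧ b ∧ (c ∨ ¬c) ∨ a)) ∧ a ∨ c ∧ ¬(a ∧ a) ∧ ¬a
= (b ∧ ¬b ∨ c ∧ ¬¬¬(a ∧ b ∨ a)) ∧ a ∨ c ∧ ¬(a ∧ a) ∧ ¬a   (complement / identity)
= (b ∧ ¬b ∨ c ∧ ¬(a ∧ b ∨ a)) ∧ a ∨ c ∧ ¬(a ∧ a) ∧ ¬a   (double negation)
= (b ∧ ¬b ∨ c ∧ ¬(a ∧ b ∨ a)) ∧ a ∨ c ∧ ¬a ∧ ¬a   (idempotence)
= (b ∧ ¬b ∨ c ∧ ¬a) ∧ a ∨ c ∧ ¬a ∧ ¬a   (absorption)
= c ∧ ¬a ∧ a ∨ c ∧ ¬a ∧ ¬a   (complement / identity)
= c ∧ ¬a   (distribution)

c ∧ ¬a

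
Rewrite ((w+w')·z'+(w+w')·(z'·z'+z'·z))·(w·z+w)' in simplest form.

z'·w'

((w+w')·z'+(w+w')·(z'·z'+z'·z))·(w·z+w)'
= ((w+w')·z'+(w+w')·z')·(w·z+w)'   (distribution)
= ((w+w')·z'+(w+w')·z')·w'   (absorption)
= (w+w')·z'·w'   (idempotence)
= z'·w'   (complement / identity)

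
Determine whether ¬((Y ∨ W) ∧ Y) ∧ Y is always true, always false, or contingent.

always false

¬((Y ∨ W) ∧ Y) ∧ Y
= ¬Y ∧ Y   — absorption
= False   — complement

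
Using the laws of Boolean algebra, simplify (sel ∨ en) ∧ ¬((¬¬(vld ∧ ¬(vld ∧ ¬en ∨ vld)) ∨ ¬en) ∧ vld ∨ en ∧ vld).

(sel ∨ en) ∧ ¬((¬¬(vld ∧ ¬(vld ∧ ¬en ∨ vld)) ∨ ¬en) ∧ vld ∨ en ∧ vld)
= (sel ∨ en) ∧ ¬((¬¬(vld ∧ ¬vld) ∨ ¬en) ∧ vld ∨ en ∧ vld)   — absorption
= (sel ∨ en) ∧ ¬((vld ∧ ¬vld ∨ ¬en) ∧ vld ∨ en ∧ vld)   — double negation
= (sel ∨ en) ∧ ¬(¬en ∧ vld ∨ en ∧ vld)   — complement / identity
= (sel ∨ en) ∧ ¬vld   — distribution

(sel ∨ en) ∧ ¬vld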